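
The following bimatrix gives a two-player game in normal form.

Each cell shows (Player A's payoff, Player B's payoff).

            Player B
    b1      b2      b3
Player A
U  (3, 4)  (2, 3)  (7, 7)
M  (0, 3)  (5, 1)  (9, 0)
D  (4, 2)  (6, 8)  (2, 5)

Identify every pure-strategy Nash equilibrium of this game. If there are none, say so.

(U, b1): Player A can switch to D (3 → 4). Not NE.
(U, b2): Player A can switch to M (2 → 5). Not NE.
(U, b3): Player A can switch to M (7 → 9). Not NE.
(M, b1): Player A can switch to U (0 → 3). Not NE.
(M, b2): Player A can switch to D (5 → 6). Not NE.
(M, b3): Player B can switch to b1 (0 → 3). Not NE.
(D, b1): Player B can switch to b2 (2 → 8). Not NE.
(D, b2): Player A gets 6, best alternative 5; Player B gets 8, best alternative 5. No profitable deviation — NE.
(D, b3): Player A can switch to U (2 → 7). Not NE.

(D, b2)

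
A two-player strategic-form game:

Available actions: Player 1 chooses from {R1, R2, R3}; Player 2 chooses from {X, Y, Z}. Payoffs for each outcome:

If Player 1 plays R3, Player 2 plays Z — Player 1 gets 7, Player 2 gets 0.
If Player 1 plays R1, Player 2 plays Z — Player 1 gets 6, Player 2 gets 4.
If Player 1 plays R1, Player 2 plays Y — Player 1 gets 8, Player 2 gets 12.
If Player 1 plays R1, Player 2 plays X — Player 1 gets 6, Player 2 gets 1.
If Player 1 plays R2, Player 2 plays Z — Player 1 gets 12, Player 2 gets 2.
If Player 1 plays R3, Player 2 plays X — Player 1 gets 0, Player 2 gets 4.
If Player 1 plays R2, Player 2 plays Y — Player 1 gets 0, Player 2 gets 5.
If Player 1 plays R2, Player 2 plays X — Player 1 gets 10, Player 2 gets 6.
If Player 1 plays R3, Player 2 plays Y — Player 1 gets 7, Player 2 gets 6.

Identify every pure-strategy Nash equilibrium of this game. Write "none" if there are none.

(R1, Y), (R2, X)

For each strategy profile, look for a profitable unilateral deviation.
(R1, X): Player 1 can switch to R2 (6 → 10). Not NE.
(R1, Y): Player 1 gets 8, best alternative 7; Player 2 gets 12, best alternative 4. No profitable deviation — NE.
(R1, Z): Player 1 can switch to R2 (6 → 12). Not NE.
(R2, X): Player 1 gets 10, best alternative 6; Player 2 gets 6, best alternative 5. No profitable deviation — NE.
(R2, Y): Player 1 can switch to R1 (0 → 8). Not NE.
(R2, Z): Player 2 can switch to X (2 → 6). Not NE.
(R3, X): Player 1 can switch to R1 (0 → 6). Not NE.
(R3, Y): Player 1 can switch to R1 (7 → 8). Not NE.
(The remaining 1 profile has a profitable deviation by the same check.)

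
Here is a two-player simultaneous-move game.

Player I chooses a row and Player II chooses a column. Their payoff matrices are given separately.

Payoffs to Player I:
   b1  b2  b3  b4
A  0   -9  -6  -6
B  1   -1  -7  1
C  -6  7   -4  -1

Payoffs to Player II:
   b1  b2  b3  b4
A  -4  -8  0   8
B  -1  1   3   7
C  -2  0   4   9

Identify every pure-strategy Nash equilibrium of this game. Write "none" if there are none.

(A, b1): Player I can switch to B (0 → 1). Not NE.
(A, b2): Player I can switch to B (-9 → -1). Not NE.
(A, b3): Player I can switch to C (-6 → -4). Not NE.
(A, b4): Player I can switch to B (-6 → 1). Not NE.
(B, b1): Player II can switch to b2 (-1 → 1). Not NE.
(B, b2): Player I can switch to C (-1 → 7). Not NE.
(B, b3): Player I can switch to A (-7 → -6). Not NE.
(B, b4): Player I gets 1, best alternative -1; Player II gets 7, best alternative 3. No profitable deviation — NE.
(C, b1): Player I can switch to A (-6 → 0). Not NE.
(C, b2): Player II can switch to b3 (0 → 4). Not NE.
(C, b3): Player II can switch to b4 (4 → 9). Not NE.
(The remaining 1 profile has a profitable deviation by the same check.)

The unique pure-strategy Nash equilibrium is (B, b4).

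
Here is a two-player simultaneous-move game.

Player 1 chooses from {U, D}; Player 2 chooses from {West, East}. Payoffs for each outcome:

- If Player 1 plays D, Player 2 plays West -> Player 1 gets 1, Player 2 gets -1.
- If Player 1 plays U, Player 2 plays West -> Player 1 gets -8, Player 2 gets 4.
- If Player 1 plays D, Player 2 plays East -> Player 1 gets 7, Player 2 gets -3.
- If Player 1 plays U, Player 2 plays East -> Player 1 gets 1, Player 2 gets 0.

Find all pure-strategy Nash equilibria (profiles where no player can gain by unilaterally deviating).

Mark each player's best response to every combination of opponents' strategies; a profile where every player is best-responding is a pure Nash equilibrium.
Player 1 against West: payoffs -8, 1 → best response D.
Player 1 against East: payoffs 1, 7 → best response D.
Player 2 against U: payoffs 4, 0 → best response West.
Player 2 against D: payoffs -1, -3 → best response West.
Mutual best responses: (D, West).

The unique pure-strategy Nash equilibrium is (D, West).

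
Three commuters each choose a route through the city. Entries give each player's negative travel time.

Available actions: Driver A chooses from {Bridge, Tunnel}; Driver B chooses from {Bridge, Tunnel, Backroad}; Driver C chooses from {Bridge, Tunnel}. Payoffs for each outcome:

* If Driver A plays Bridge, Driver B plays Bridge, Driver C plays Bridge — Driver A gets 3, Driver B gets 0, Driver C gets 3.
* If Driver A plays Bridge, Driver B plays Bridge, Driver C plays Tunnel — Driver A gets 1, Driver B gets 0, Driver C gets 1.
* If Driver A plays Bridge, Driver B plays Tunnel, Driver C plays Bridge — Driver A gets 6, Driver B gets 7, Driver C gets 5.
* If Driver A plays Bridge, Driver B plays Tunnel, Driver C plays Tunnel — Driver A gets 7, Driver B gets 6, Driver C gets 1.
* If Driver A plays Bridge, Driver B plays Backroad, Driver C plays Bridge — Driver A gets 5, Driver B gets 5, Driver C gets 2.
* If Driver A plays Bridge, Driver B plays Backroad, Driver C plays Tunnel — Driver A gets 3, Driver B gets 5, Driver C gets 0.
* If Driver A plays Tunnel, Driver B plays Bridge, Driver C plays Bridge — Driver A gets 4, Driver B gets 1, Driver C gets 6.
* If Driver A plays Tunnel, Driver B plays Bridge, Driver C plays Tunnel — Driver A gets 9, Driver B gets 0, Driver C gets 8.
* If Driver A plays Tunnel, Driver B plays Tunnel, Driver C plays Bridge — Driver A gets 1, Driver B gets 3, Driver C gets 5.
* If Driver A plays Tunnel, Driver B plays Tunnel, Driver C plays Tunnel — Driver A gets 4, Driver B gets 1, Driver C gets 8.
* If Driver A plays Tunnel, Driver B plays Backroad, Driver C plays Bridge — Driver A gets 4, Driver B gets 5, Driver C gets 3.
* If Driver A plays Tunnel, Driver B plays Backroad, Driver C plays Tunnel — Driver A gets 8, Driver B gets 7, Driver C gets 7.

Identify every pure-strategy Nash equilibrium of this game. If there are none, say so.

Driver A against (Bridge, Bridge): payoffs 3, 4 → best response Tunnel.
Driver A against (Bridge, Tunnel): payoffs 1, 9 → best response Tunnel.
Driver A against (Tunnel, Bridge): payoffs 6, 1 → best response Bridge.
Driver A against (Tunnel, Tunnel): payoffs 7, 4 → best response Bridge.
Driver A against (Backroad, Bridge): payoffs 5, 4 → best response Bridge.
Driver A against (Backroad, Tunnel): payoffs 3, 8 → best response Tunnel.
Driver B against (Bridge, Bridge): payoffs 0, 7, 5 → best response Tunnel.
Driver B against (Bridge, Tunnel): payoffs 0, 6, 5 → best response Tunnel.
Driver B against (Tunnel, Bridge): payoffs 1, 3, 5 → best response Backroad.
Driver B against (Tunnel, Tunnel): payoffs 0, 1, 7 → best response Backroad.
Driver C against (Bridge, Bridge): payoffs 3, 1 → best response Bridge.
Driver C against (Bridge, Tunnel): payoffs 5, 1 → best response Bridge.
Driver C against (Bridge, Backroad): payoffs 2, 0 → best response Bridge.
Driver C against (Tunnel, Bridge): payoffs 6, 8 → best response Tunnel.
Driver C against (Tunnel, Tunnel): payoffs 5, 8 → best response Tunnel.
Driver C against (Tunnel, Backroad): payoffs 3, 7 → best response Tunnel.
Mutual best responses: (Bridge, Tunnel, Bridge); (Tunnel, Backroad, Tunnel).

(Bridge, Tunnel, Bridge), (Tunnel, Backroad, Tunnel)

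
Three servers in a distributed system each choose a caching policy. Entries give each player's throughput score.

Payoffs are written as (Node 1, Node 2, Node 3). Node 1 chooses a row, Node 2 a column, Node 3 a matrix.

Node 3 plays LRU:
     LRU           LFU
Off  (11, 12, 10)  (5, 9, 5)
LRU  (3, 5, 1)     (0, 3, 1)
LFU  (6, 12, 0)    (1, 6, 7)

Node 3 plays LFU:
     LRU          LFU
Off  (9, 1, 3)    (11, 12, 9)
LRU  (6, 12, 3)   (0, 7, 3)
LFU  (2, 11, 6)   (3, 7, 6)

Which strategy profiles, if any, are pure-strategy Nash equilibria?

Pure-strategy Nash equilibria: (Off, LRU, LRU); (Off, LFU, LFU)

(Off, LRU, LRU): Node 1 gets 11, best alternative 6; Node 2 gets 12, best alternative 9; Node 3 gets 10, best alternative 3. No profitable deviation — NE.
(Off, LRU, LFU): Node 2 can switch to LFU (1 → 12). Not NE.
(Off, LFU, LRU): Node 2 can switch to LRU (9 → 12). Not NE.
(Off, LFU, LFU): Node 1 gets 11, best alternative 3; Node 2 gets 12, best alternative 1; Node 3 gets 9, best alternative 5. No profitable deviation — NE.
(LRU, LRU, LRU): Node 1 can switch to Off (3 → 11). Not NE.
(LRU, LRU, LFU): Node 1 can switch to Off (6 → 9). Not NE.
(LRU, LFU, LRU): Node 1 can switch to Off (0 → 5). Not NE.
(LRU, LFU, LFU): Node 1 can switch to Off (0 → 11). Not NE.
(LFU, LRU, LRU): Node 1 can switch to Off (6 → 11). Not NE.
(LFU, LRU, LFU): Node 1 can switch to Off (2 → 9). Not NE.
(LFU, LFU, LRU): Node 1 can switch to Off (1 → 5). Not NE.
(LFU, LFU, LFU): Node 1 can switch to Off (3 → 11). Not NE.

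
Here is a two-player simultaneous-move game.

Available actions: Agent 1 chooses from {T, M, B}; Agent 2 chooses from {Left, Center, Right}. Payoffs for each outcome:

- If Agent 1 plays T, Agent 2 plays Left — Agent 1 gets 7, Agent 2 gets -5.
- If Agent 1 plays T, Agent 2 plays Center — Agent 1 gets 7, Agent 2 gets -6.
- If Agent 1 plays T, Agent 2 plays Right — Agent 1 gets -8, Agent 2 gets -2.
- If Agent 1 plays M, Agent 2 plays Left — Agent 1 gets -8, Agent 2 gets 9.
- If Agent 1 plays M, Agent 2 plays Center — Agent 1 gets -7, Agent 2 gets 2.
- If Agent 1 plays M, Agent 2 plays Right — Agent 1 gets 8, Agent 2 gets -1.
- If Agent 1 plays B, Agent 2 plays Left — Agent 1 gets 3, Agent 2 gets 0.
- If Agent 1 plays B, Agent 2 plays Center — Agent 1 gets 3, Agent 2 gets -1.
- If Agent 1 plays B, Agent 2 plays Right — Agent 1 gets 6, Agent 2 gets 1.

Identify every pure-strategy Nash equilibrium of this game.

Agent 1 against Left: payoffs 7, -8, 3 → best response T.
Agent 1 against Center: payoffs 7, -7, 3 → best response T.
Agent 1 against Right: payoffs -8, 8, 6 → best response M.
Agent 2 against T: payoffs -5, -6, -2 → best response Right.
Agent 2 against M: payoffs 9, 2, -1 → best response Left.
Agent 2 against B: payoffs 0, -1, 1 → best response Right.
No profile is a mutual best response for all players.

No pure-strategy Nash equilibrium.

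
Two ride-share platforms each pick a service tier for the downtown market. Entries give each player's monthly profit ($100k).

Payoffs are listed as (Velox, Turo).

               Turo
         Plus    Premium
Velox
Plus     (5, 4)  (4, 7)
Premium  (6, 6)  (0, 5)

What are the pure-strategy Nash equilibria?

Pure-strategy Nash equilibria: (Plus, Premium); (Premium, Plus)

Velox against Plus: payoffs 5, 6 → best response Premium.
Velox against Premium: payoffs 4, 0 → best response Plus.
Turo against Plus: payoffs 4, 7 → best response Premium.
Turo against Premium: payoffs 6, 5 → best response Plus.
Mutual best responses: (Plus, Premium); (Premium, Plus).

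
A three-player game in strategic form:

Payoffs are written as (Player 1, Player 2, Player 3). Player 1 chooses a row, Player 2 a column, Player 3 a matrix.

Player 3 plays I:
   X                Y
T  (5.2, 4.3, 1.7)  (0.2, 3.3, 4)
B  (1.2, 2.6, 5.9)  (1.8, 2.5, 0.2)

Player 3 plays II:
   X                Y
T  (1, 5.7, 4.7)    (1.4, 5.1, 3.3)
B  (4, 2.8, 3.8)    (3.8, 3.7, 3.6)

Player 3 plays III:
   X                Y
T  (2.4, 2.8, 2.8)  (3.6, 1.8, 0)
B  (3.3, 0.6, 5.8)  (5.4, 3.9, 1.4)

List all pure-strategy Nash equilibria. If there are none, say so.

Player 1 against (X, I): payoffs 5.2, 1.2 → best response T.
Player 1 against (X, II): payoffs 1, 4 → best response B.
Player 1 against (X, III): payoffs 2.4, 3.3 → best response B.
Player 1 against (Y, I): payoffs 0.2, 1.8 → best response B.
Player 1 against (Y, II): payoffs 1.4, 3.8 → best response B.
Player 1 against (Y, III): payoffs 3.6, 5.4 → best response B.
Player 2 against (T, I): payoffs 4.3, 3.3 → best response X.
Player 2 against (T, II): payoffs 5.7, 5.1 → best response X.
Player 2 against (T, III): payoffs 2.8, 1.8 → best response X.
Player 2 against (B, I): payoffs 2.6, 2.5 → best response X.
Player 2 against (B, II): payoffs 2.8, 3.7 → best response Y.
Player 2 against (B, III): payoffs 0.6, 3.9 → best response Y.
Player 3 against (T, X): payoffs 1.7, 4.7, 2.8 → best response II.
Player 3 against (T, Y): payoffs 4, 3.3, 0 → best response I.
Player 3 against (B, X): payoffs 5.9, 3.8, 5.8 → best response I.
Player 3 against (B, Y): payoffs 0.2, 3.6, 1.4 → best response II.
Mutual best responses: (B, Y, II).

Pure NE: (B, Y, II)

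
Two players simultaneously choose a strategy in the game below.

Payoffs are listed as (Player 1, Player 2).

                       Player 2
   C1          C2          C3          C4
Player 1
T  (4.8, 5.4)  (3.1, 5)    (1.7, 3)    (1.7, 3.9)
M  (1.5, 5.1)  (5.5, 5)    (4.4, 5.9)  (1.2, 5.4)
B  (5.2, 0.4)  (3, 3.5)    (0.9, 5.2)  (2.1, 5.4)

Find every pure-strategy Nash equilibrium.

(M, C3), (B, C4)

Player 1 against C1: payoffs 4.8, 1.5, 5.2 → best response B.
Player 1 against C2: payoffs 3.1, 5.5, 3 → best response M.
Player 1 against C3: payoffs 1.7, 4.4, 0.9 → best response M.
Player 1 against C4: payoffs 1.7, 1.2, 2.1 → best response B.
Player 2 against T: payoffs 5.4, 5, 3, 3.9 → best response C1.
Player 2 against M: payoffs 5.1, 5, 5.9, 5.4 → best response C3.
Player 2 against B: payoffs 0.4, 3.5, 5.2, 5.4 → best response C4.
Mutual best responses: (M, C3); (B, C4).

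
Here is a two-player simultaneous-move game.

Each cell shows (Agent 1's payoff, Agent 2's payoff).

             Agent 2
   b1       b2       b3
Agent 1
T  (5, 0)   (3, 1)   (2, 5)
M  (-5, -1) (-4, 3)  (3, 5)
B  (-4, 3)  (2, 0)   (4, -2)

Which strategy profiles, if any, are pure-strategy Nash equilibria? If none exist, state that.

none

(T, b1): Agent 2 can switch to b2 (0 → 1). Not NE.
(T, b2): Agent 2 can switch to b3 (1 → 5). Not NE.
(T, b3): Agent 1 can switch to M (2 → 3). Not NE.
(M, b1): Agent 1 can switch to T (-5 → 5). Not NE.
(M, b2): Agent 1 can switch to T (-4 → 3). Not NE.
(M, b3): Agent 1 can switch to B (3 → 4). Not NE.
(The remaining 3 profiles each have a profitable deviation by the same check.)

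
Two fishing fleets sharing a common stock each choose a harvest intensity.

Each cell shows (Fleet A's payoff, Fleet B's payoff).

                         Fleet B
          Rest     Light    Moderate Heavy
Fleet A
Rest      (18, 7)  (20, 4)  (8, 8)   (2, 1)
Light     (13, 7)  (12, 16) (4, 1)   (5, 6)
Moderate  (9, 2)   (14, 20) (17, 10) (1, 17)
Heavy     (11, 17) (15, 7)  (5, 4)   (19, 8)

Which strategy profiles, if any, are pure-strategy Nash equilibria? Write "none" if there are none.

For each strategy profile, look for a profitable unilateral deviation.
(Rest, Rest): Fleet B can switch to Moderate (7 → 8). Not NE.
(Rest, Light): Fleet B can switch to Rest (4 → 7). Not NE.
(Rest, Moderate): Fleet A can switch to Moderate (8 → 17). Not NE.
(Rest, Heavy): Fleet A can switch to Light (2 → 5). Not NE.
(Light, Rest): Fleet A can switch to Rest (13 → 18). Not NE.
(Light, Light): Fleet A can switch to Rest (12 → 20). Not NE.
(Light, Moderate): Fleet A can switch to Rest (4 → 8). Not NE.
(Light, Heavy): Fleet A can switch to Heavy (5 → 19). Not NE.
(Moderate, Rest): Fleet A can switch to Rest (9 → 18). Not NE.
(Moderate, Light): Fleet A can switch to Rest (14 → 20). Not NE.
(Moderate, Moderate): Fleet B can switch to Light (10 → 20). Not NE.
(Moderate, Heavy): Fleet A can switch to Rest (1 → 2). Not NE.
(The remaining 4 profiles each have a profitable deviation by the same check.)

No pure-strategy Nash equilibrium.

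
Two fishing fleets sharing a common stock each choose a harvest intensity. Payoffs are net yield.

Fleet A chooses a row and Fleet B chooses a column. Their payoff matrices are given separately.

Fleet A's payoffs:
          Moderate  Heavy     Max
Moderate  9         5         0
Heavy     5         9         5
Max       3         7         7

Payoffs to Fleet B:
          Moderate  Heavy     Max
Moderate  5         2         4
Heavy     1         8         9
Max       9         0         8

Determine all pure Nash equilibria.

The unique pure-strategy Nash equilibrium is (Moderate, Moderate).

(Moderate, Moderate): Fleet A gets 9, best alternative 5; Fleet B gets 5, best alternative 4. No profitable deviation — NE.
(Moderate, Heavy): Fleet A can switch to Heavy (5 → 9). Not NE.
(Moderate, Max): Fleet A can switch to Heavy (0 → 5). Not NE.
(Heavy, Moderate): Fleet A can switch to Moderate (5 → 9). Not NE.
(Heavy, Heavy): Fleet B can switch to Max (8 → 9). Not NE.
(Heavy, Max): Fleet A can switch to Max (5 → 7). Not NE.
(Max, Moderate): Fleet A can switch to Moderate (3 → 9). Not NE.
(Max, Heavy): Fleet A can switch to Heavy (7 → 9). Not NE.
(Max, Max): Fleet B can switch to Moderate (8 → 9). Not NE.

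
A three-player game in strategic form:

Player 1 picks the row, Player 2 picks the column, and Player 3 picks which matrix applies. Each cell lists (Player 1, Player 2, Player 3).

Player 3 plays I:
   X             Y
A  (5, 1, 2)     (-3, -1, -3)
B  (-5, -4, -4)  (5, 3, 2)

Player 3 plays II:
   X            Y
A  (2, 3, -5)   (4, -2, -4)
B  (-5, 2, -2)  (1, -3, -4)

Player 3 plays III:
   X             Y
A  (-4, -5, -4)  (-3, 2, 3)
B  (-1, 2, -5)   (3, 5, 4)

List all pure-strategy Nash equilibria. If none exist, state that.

The pure Nash equilibria are (A, X, I); (B, Y, III).

For each strategy profile, look for a profitable unilateral deviation.
(A, X, I): Player 1 gets 5, best alternative -5; Player 2 gets 1, best alternative -1; Player 3 gets 2, best alternative -4. No profitable deviation — NE.
(A, X, II): Player 3 can switch to I (-5 → 2). Not NE.
(A, X, III): Player 1 can switch to B (-4 → -1). Not NE.
(A, Y, I): Player 1 can switch to B (-3 → 5). Not NE.
(A, Y, II): Player 2 can switch to X (-2 → 3). Not NE.
(A, Y, III): Player 1 can switch to B (-3 → 3). Not NE.
(B, X, I): Player 1 can switch to A (-5 → 5). Not NE.
(B, Y, III): Player 1 gets 3, best alternative -3; Player 2 gets 5, best alternative 2; Player 3 gets 4, best alternative 2. No profitable deviation — NE.
(The remaining 4 profiles each have a profitable deviation by the same check.)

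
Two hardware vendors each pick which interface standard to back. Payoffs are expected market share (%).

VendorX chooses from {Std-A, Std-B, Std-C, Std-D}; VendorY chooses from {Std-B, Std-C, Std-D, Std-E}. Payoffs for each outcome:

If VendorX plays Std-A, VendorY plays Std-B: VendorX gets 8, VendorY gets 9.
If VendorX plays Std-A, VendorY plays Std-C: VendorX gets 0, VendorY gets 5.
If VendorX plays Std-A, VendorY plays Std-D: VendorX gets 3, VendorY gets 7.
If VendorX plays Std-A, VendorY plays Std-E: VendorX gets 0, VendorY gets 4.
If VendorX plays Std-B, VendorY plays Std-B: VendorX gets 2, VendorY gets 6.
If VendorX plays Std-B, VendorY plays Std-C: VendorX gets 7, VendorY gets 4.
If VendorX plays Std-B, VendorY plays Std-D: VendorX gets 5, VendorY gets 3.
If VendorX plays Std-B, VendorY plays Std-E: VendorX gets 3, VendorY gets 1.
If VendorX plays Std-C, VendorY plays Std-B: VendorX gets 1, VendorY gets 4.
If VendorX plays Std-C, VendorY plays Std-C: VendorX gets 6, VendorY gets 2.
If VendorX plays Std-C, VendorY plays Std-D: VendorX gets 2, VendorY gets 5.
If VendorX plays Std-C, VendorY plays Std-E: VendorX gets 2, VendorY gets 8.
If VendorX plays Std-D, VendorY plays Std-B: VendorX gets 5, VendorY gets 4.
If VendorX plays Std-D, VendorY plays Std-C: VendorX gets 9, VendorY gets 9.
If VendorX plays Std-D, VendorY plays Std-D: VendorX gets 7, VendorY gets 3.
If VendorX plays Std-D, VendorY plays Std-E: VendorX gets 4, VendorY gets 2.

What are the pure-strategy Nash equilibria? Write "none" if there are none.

VendorX against Std-B: payoffs 8, 2, 1, 5 → best response Std-A.
VendorX against Std-C: payoffs 0, 7, 6, 9 → best response Std-D.
VendorX against Std-D: payoffs 3, 5, 2, 7 → best response Std-D.
VendorX against Std-E: payoffs 0, 3, 2, 4 → best response Std-D.
VendorY against Std-A: payoffs 9, 5, 7, 4 → best response Std-B.
VendorY against Std-B: payoffs 6, 4, 3, 1 → best response Std-B.
VendorY against Std-C: payoffs 4, 2, 5, 8 → best response Std-E.
VendorY against Std-D: payoffs 4, 9, 3, 2 → best response Std-C.
Mutual best responses: (Std-A, Std-B); (Std-D, Std-C).

The pure Nash equilibria are (Std-A, Std-B), (Std-D, Std-C).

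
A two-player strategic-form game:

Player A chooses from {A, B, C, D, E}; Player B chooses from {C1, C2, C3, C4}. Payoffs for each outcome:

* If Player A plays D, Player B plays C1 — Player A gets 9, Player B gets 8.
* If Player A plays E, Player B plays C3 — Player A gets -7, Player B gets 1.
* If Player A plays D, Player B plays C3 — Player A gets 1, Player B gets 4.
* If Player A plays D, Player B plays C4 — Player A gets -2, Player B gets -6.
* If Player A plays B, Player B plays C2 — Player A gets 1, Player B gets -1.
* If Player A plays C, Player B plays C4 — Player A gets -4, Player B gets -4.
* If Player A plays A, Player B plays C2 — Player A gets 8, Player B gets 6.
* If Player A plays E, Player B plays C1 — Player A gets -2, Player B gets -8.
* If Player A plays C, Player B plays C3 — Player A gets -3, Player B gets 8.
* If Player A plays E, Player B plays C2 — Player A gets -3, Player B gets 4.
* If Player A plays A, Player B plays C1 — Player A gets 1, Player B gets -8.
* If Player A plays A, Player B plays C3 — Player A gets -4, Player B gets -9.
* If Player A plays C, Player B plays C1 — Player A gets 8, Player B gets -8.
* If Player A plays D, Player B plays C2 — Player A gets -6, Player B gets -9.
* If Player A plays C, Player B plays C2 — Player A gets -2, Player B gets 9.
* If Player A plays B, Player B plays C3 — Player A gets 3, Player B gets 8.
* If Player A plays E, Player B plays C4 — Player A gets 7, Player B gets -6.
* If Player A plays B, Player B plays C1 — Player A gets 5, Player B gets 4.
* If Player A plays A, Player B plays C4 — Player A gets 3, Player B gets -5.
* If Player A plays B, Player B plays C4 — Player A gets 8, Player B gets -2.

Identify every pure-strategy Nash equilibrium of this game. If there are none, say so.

Pure-strategy Nash equilibria: (A, C2) and (B, C3) and (D, C1)

(A, C1): Player A can switch to B (1 → 5). Not NE.
(A, C2): Player A gets 8, best alternative 1; Player B gets 6, best alternative -5. No profitable deviation — NE.
(A, C3): Player A can switch to B (-4 → 3). Not NE.
(A, C4): Player A can switch to B (3 → 8). Not NE.
(B, C1): Player A can switch to C (5 → 8). Not NE.
(B, C2): Player A can switch to A (1 → 8). Not NE.
(B, C3): Player A gets 3, best alternative 1; Player B gets 8, best alternative 4. No profitable deviation — NE.
(B, C4): Player B can switch to C1 (-2 → 4). Not NE.
(D, C1): Player A gets 9, best alternative 8; Player B gets 8, best alternative 4. No profitable deviation — NE.
(The remaining 11 profiles each have a profitable deviation by the same check.)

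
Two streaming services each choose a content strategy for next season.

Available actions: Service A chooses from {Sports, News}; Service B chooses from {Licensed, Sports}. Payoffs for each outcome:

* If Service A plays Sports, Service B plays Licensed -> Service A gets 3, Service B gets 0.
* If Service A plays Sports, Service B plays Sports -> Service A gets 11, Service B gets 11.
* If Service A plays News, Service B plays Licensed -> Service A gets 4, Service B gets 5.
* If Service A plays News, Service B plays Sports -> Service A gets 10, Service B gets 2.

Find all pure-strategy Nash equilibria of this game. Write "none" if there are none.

For each strategy profile, look for a profitable unilateral deviation.
(Sports, Licensed): Service A can switch to News (3 → 4). Not NE.
(Sports, Sports): Service A gets 11, best alternative 10; Service B gets 11, best alternative 0. No profitable deviation — NE.
(News, Licensed): Service A gets 4, best alternative 3; Service B gets 5, best alternative 2. No profitable deviation — NE.
(News, Sports): Service A can switch to Sports (10 → 11). Not NE.

Pure-strategy Nash equilibria: (Sports, Sports), (News, Licensed)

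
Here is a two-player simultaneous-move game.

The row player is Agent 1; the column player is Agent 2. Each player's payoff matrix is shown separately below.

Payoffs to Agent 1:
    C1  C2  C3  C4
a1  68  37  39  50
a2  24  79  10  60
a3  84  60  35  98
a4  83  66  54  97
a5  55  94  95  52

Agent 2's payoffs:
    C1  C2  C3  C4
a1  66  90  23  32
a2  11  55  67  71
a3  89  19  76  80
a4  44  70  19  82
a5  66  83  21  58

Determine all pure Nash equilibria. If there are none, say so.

Pure-strategy Nash equilibria: (a3, C1) and (a5, C2)

For each player, find the best response to each opponent profile; mutual best responses are the pure NE.
Agent 1 against C1: payoffs 68, 24, 84, 83, 55 → best response a3.
Agent 1 against C2: payoffs 37, 79, 60, 66, 94 → best response a5.
Agent 1 against C3: payoffs 39, 10, 35, 54, 95 → best response a5.
Agent 1 against C4: payoffs 50, 60, 98, 97, 52 → best response a3.
Agent 2 against a1: payoffs 66, 90, 23, 32 → best response C2.
Agent 2 against a2: payoffs 11, 55, 67, 71 → best response C4.
Agent 2 against a3: payoffs 89, 19, 76, 80 → best response C1.
Agent 2 against a4: payoffs 44, 70, 19, 82 → best response C4.
Agent 2 against a5: payoffs 66, 83, 21, 58 → best response C2.
Mutual best responses: (a3, C1); (a5, C2).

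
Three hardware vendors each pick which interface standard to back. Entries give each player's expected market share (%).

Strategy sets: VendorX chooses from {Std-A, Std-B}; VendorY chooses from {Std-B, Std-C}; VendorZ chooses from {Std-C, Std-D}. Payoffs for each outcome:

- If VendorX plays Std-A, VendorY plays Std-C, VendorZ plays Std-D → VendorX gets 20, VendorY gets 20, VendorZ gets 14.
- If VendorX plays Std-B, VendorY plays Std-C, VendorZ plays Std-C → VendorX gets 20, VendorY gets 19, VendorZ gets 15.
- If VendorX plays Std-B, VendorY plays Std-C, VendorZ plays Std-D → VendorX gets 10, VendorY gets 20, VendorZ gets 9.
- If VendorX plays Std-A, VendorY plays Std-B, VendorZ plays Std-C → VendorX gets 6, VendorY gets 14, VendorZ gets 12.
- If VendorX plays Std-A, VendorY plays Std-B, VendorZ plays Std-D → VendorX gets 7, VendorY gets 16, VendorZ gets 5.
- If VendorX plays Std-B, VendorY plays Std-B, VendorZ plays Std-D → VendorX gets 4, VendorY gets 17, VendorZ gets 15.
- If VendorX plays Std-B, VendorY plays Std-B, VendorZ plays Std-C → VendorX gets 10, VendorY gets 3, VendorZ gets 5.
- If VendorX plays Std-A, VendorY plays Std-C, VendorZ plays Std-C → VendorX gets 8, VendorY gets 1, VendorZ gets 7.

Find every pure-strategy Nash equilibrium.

Mark each player's best response to every combination of opponents' strategies; a profile where every player is best-responding is a pure Nash equilibrium.
VendorX against (Std-B, Std-C): payoffs 6, 10 → best response Std-B.
VendorX against (Std-B, Std-D): payoffs 7, 4 → best response Std-A.
VendorX against (Std-C, Std-C): payoffs 8, 20 → best response Std-B.
VendorX against (Std-C, Std-D): payoffs 20, 10 → best response Std-A.
VendorY against (Std-A, Std-C): payoffs 14, 1 → best response Std-B.
VendorY against (Std-A, Std-D): payoffs 16, 20 → best response Std-C.
VendorY against (Std-B, Std-C): payoffs 3, 19 → best response Std-C.
VendorY against (Std-B, Std-D): payoffs 17, 20 → best response Std-C.
VendorZ against (Std-A, Std-B): payoffs 12, 5 → best response Std-C.
VendorZ against (Std-A, Std-C): payoffs 7, 14 → best response Std-D.
VendorZ against (Std-B, Std-B): payoffs 5, 15 → best response Std-D.
VendorZ against (Std-B, Std-C): payoffs 15, 9 → best response Std-C.
Mutual best responses: (Std-A, Std-C, Std-D); (Std-B, Std-C, Std-C).

The pure Nash equilibria are (Std-A, Std-C, Std-D) and (Std-B, Std-C, Std-C).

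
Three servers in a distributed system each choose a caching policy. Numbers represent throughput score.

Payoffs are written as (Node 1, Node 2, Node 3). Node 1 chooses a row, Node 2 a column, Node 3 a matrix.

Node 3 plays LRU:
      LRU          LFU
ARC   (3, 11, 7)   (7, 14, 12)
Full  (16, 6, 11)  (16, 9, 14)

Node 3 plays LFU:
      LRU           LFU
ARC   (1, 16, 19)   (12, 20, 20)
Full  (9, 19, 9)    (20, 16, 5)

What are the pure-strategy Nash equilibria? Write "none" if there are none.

Node 1 against (LRU, LRU): payoffs 3, 16 → best response Full.
Node 1 against (LRU, LFU): payoffs 1, 9 → best response Full.
Node 1 against (LFU, LRU): payoffs 7, 16 → best response Full.
Node 1 against (LFU, LFU): payoffs 12, 20 → best response Full.
Node 2 against (ARC, LRU): payoffs 11, 14 → best response LFU.
Node 2 against (ARC, LFU): payoffs 16, 20 → best response LFU.
Node 2 against (Full, LRU): payoffs 6, 9 → best response LFU.
Node 2 against (Full, LFU): payoffs 19, 16 → best response LRU.
Node 3 against (ARC, LRU): payoffs 7, 19 → best response LFU.
Node 3 against (ARC, LFU): payoffs 12, 20 → best response LFU.
Node 3 against (Full, LRU): payoffs 11, 9 → best response LRU.
Node 3 against (Full, LFU): payoffs 14, 5 → best response LRU.
Mutual best responses: (Full, LFU, LRU).

The unique pure-strategy Nash equilibrium is (Full, LFU, LRU).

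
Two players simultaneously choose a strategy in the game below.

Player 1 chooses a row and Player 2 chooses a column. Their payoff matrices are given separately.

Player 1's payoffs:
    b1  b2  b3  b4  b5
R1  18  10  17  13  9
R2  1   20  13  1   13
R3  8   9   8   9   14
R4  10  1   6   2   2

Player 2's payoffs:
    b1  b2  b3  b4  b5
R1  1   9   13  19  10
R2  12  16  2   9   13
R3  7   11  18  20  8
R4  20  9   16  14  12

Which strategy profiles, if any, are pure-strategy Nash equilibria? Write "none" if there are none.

(R1, b1): Player 2 can switch to b2 (1 → 9). Not NE.
(R1, b2): Player 1 can switch to R2 (10 → 20). Not NE.
(R1, b3): Player 2 can switch to b4 (13 → 19). Not NE.
(R1, b4): Player 1 gets 13, best alternative 9; Player 2 gets 19, best alternative 13. No profitable deviation — NE.
(R1, b5): Player 1 can switch to R2 (9 → 13). Not NE.
(R2, b1): Player 1 can switch to R1 (1 → 18). Not NE.
(R2, b2): Player 1 gets 20, best alternative 10; Player 2 gets 16, best alternative 13. No profitable deviation — NE.
(R2, b3): Player 1 can switch to R1 (13 → 17). Not NE.
(R2, b4): Player 1 can switch to R1 (1 → 13). Not NE.
(R2, b5): Player 1 can switch to R3 (13 → 14). Not NE.
(R3, b1): Player 1 can switch to R1 (8 → 18). Not NE.
(R3, b2): Player 1 can switch to R1 (9 → 10). Not NE.
(R3, b3): Player 1 can switch to R1 (8 → 17). Not NE.
(R3, b4): Player 1 can switch to R1 (9 → 13). Not NE.
(The remaining 6 profiles each have a profitable deviation by the same check.)

Pure-strategy Nash equilibria: (R1, b4); (R2, b2)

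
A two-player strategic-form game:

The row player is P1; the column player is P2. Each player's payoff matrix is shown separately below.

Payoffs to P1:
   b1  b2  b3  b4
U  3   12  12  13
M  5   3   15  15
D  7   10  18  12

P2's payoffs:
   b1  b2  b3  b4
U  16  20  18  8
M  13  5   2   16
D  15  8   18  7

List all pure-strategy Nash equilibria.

For each strategy profile, look for a profitable unilateral deviation.
(U, b1): P1 can switch to M (3 → 5). Not NE.
(U, b2): P1 gets 12, best alternative 10; P2 gets 20, best alternative 18. No profitable deviation — NE.
(U, b3): P1 can switch to M (12 → 15). Not NE.
(U, b4): P1 can switch to M (13 → 15). Not NE.
(M, b1): P1 can switch to D (5 → 7). Not NE.
(M, b2): P1 can switch to U (3 → 12). Not NE.
(M, b3): P1 can switch to D (15 → 18). Not NE.
(M, b4): P1 gets 15, best alternative 13; P2 gets 16, best alternative 13. No profitable deviation — NE.
(D, b1): P2 can switch to b3 (15 → 18). Not NE.
(D, b2): P1 can switch to U (10 → 12). Not NE.
(D, b3): P1 gets 18, best alternative 15; P2 gets 18, best alternative 15. No profitable deviation — NE.
(D, b4): P1 can switch to U (12 → 13). Not NE.

(U, b2), (M, b4), (D, b3)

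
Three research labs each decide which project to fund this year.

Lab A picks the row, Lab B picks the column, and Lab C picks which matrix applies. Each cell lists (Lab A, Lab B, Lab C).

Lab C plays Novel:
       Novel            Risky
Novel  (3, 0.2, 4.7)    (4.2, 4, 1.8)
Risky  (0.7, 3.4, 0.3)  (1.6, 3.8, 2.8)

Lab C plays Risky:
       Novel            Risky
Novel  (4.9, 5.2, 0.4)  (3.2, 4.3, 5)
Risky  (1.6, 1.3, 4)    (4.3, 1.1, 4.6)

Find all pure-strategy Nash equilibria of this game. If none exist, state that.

Mark each player's best response to every combination of opponents' strategies; a profile where every player is best-responding is a pure Nash equilibrium.
Lab A against (Novel, Novel): payoffs 3, 0.7 → best response Novel.
Lab A against (Novel, Risky): payoffs 4.9, 1.6 → best response Novel.
Lab A against (Risky, Novel): payoffs 4.2, 1.6 → best response Novel.
Lab A against (Risky, Risky): payoffs 3.2, 4.3 → best response Risky.
Lab B against (Novel, Novel): payoffs 0.2, 4 → best response Risky.
Lab B against (Novel, Risky): payoffs 5.2, 4.3 → best response Novel.
Lab B against (Risky, Novel): payoffs 3.4, 3.8 → best response Risky.
Lab B against (Risky, Risky): payoffs 1.3, 1.1 → best response Novel.
Lab C against (Novel, Novel): payoffs 4.7, 0.4 → best response Novel.
Lab C against (Novel, Risky): payoffs 1.8, 5 → best response Risky.
Lab C against (Risky, Novel): payoffs 0.3, 4 → best response Risky.
Lab C against (Risky, Risky): payoffs 2.8, 4.6 → best response Risky.
No profile is a mutual best response for all players.

none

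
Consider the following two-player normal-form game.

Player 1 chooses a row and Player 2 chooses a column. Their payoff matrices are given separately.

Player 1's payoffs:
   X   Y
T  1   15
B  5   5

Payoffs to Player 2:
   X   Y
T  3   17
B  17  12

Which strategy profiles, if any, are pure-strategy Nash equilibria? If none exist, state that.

Player 1 against X: payoffs 1, 5 → best response B.
Player 1 against Y: payoffs 15, 5 → best response T.
Player 2 against T: payoffs 3, 17 → best response Y.
Player 2 against B: payoffs 17, 12 → best response X.
Mutual best responses: (T, Y); (B, X).

(T, Y); (B, X)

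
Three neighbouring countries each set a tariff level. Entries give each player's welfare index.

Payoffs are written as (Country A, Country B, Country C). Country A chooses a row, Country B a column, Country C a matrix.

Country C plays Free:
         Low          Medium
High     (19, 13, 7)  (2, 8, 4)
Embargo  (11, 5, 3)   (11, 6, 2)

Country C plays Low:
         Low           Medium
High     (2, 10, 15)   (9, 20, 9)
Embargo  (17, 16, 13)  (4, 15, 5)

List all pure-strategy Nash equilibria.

Country A against (Low, Free): payoffs 19, 11 → best response High.
Country A against (Low, Low): payoffs 2, 17 → best response Embargo.
Country A against (Medium, Free): payoffs 2, 11 → best response Embargo.
Country A against (Medium, Low): payoffs 9, 4 → best response High.
Country B against (High, Free): payoffs 13, 8 → best response Low.
Country B against (High, Low): payoffs 10, 20 → best response Medium.
Country B against (Embargo, Free): payoffs 5, 6 → best response Medium.
Country B against (Embargo, Low): payoffs 16, 15 → best response Low.
Country C against (High, Low): payoffs 7, 15 → best response Low.
Country C against (High, Medium): payoffs 4, 9 → best response Low.
Country C against (Embargo, Low): payoffs 3, 13 → best response Low.
Country C against (Embargo, Medium): payoffs 2, 5 → best response Low.
Mutual best responses: (High, Medium, Low); (Embargo, Low, Low).

Pure-strategy Nash equilibria: (High, Medium, Low), (Embargo, Low, Low)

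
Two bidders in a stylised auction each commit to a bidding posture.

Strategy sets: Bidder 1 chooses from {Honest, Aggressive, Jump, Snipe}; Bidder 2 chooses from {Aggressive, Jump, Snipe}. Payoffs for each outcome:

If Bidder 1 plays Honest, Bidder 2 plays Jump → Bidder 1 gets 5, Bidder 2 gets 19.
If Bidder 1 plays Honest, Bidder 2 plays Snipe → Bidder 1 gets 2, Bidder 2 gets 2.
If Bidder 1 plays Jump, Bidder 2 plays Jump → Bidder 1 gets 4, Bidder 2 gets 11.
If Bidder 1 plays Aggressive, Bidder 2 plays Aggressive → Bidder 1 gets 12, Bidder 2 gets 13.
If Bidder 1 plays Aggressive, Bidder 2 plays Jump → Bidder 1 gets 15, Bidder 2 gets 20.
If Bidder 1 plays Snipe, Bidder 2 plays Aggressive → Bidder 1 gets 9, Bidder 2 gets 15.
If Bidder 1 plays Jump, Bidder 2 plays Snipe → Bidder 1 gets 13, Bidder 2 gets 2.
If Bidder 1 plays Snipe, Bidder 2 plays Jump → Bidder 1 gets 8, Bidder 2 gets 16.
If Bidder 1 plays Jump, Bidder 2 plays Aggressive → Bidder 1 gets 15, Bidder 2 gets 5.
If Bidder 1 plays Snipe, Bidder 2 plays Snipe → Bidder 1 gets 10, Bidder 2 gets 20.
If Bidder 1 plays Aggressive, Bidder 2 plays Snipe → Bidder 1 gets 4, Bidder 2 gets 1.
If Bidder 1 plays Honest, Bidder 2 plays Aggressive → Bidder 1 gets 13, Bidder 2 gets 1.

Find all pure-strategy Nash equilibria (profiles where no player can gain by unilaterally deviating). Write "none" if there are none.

(Aggressive, Jump)

(Honest, Aggressive): Bidder 1 can switch to Jump (13 → 15). Not NE.
(Honest, Jump): Bidder 1 can switch to Aggressive (5 → 15). Not NE.
(Honest, Snipe): Bidder 1 can switch to Aggressive (2 → 4). Not NE.
(Aggressive, Aggressive): Bidder 1 can switch to Honest (12 → 13). Not NE.
(Aggressive, Jump): Bidder 1 gets 15, best alternative 8; Bidder 2 gets 20, best alternative 13. No profitable deviation — NE.
(Aggressive, Snipe): Bidder 1 can switch to Jump (4 → 13). Not NE.
(Jump, Aggressive): Bidder 2 can switch to Jump (5 → 11). Not NE.
(Jump, Jump): Bidder 1 can switch to Honest (4 → 5). Not NE.
(Jump, Snipe): Bidder 2 can switch to Aggressive (2 → 5). Not NE.
(Snipe, Aggressive): Bidder 1 can switch to Honest (9 → 13). Not NE.
(Snipe, Jump): Bidder 1 can switch to Aggressive (8 → 15). Not NE.
(The remaining 1 profile has a profitable deviation by the same check.)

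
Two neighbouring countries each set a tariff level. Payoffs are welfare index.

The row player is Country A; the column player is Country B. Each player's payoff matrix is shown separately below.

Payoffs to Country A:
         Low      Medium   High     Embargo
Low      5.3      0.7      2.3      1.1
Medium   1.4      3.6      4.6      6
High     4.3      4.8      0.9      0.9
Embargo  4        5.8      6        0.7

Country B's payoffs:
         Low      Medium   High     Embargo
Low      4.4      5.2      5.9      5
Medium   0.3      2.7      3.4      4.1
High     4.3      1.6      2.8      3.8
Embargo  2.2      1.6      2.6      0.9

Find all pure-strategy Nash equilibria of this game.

Mark each player's best response to every combination of opponents' strategies; a profile where every player is best-responding is a pure Nash equilibrium.
Country A against Low: payoffs 5.3, 1.4, 4.3, 4 → best response Low.
Country A against Medium: payoffs 0.7, 3.6, 4.8, 5.8 → best response Embargo.
Country A against High: payoffs 2.3, 4.6, 0.9, 6 → best response Embargo.
Country A against Embargo: payoffs 1.1, 6, 0.9, 0.7 → best response Medium.
Country B against Low: payoffs 4.4, 5.2, 5.9, 5 → best response High.
Country B against Medium: payoffs 0.3, 2.7, 3.4, 4.1 → best response Embargo.
Country B against High: payoffs 4.3, 1.6, 2.8, 3.8 → best response Low.
Country B against Embargo: payoffs 2.2, 1.6, 2.6, 0.9 → best response High.
Mutual best responses: (Medium, Embargo); (Embargo, High).

(Medium, Embargo) and (Embargo, High)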